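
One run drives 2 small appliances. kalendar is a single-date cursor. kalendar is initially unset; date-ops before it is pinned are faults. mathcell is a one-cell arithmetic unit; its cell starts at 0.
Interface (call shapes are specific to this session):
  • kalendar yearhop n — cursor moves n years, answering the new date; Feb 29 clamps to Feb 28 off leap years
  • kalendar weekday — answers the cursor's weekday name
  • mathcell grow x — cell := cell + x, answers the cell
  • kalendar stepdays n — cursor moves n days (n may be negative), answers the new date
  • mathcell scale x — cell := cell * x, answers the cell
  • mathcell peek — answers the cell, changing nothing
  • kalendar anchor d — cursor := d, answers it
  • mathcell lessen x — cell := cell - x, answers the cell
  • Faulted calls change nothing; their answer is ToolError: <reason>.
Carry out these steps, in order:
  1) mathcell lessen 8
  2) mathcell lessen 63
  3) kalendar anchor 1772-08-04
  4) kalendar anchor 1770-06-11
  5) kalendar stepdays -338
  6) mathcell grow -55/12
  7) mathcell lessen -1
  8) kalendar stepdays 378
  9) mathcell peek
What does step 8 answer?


CALL mathcell lessen[x=8]
RET  -8
CALL mathcell lessen[x=63]
RET  -71
CALL kalendar anchor[d=1772-08-04]
RET  1772-08-04
CALL kalendar anchor[d=1770-06-11]
RET  1770-06-11
CALL kalendar stepdays[n=-338]
RET  1769-07-08
CALL mathcell grow[x=-55/12]
RET  -907/12
CALL mathcell lessen[x=-1]
RET  -895/12
CALL kalendar stepdays[n=378]
RET  1770-07-21
CALL mathcell peek[]
RET  -895/12

Answer: 1770-07-21


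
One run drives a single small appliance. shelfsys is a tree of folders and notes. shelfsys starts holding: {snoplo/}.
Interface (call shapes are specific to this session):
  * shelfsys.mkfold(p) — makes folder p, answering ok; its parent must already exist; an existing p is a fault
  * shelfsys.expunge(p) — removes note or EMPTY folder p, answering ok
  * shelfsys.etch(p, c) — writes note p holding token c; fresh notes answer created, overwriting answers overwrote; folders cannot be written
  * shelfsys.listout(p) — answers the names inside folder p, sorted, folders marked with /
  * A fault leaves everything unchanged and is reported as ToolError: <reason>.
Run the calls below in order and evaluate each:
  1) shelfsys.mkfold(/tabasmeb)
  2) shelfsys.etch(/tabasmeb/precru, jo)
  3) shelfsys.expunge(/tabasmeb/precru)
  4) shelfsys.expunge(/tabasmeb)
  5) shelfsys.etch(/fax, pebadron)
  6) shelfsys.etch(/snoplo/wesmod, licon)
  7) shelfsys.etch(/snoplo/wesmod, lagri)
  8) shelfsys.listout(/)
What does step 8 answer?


Answer: [fax, snoplo/]

Derivation:
I run shelfsys.mkfold using p='/tabasmeb', → ok.
Next I call shelfsys.etch using p='/tabasmeb/precru', c='jo', and see created.
Now I run shelfsys.expunge using p='/tabasmeb/precru': ok.
I run shelfsys.expunge using p='/tabasmeb', and get ok.
Calling shelfsys.etch using p='/fax', c='pebadron': created.
Next I call shelfsys.etch using p='/snoplo/wesmod', c='licon', yielding created.
Calling shelfsys.etch using p='/snoplo/wesmod', c='lagri', and get overwrote.
I call shelfsys.listout using p='/', and observe [fax, snoplo/].


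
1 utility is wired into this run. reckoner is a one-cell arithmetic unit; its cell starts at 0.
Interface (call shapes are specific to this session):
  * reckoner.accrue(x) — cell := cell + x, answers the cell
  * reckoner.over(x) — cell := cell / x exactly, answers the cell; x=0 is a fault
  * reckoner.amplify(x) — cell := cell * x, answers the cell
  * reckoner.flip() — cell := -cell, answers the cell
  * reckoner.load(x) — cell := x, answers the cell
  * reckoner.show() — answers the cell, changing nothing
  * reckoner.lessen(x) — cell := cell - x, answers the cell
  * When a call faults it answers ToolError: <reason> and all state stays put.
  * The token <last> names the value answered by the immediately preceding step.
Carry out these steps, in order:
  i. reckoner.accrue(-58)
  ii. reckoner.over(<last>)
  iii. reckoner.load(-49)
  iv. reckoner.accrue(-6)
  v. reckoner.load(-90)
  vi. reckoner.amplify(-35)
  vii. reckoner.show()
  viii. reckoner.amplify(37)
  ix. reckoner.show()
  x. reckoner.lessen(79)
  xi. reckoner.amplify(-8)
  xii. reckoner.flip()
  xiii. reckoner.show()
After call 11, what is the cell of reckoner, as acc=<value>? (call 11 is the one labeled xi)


>>> reckoner.accrue x=-58
:: -58
>>> reckoner.over x=<last>
:: 1
>>> reckoner.load x=-49
:: -49
>>> reckoner.accrue x=-6
:: -55
>>> reckoner.load x=-90
:: -90
>>> reckoner.amplify x=-35
:: 3150
>>> reckoner.show
:: 3150
>>> reckoner.amplify x=37
:: 116550
>>> reckoner.show
:: 116550
>>> reckoner.lessen x=79
:: 116471
>>> reckoner.amplify x=-8
:: -931768
>>> reckoner.flip
:: 931768
>>> reckoner.show
:: 931768

Answer: acc=-931768


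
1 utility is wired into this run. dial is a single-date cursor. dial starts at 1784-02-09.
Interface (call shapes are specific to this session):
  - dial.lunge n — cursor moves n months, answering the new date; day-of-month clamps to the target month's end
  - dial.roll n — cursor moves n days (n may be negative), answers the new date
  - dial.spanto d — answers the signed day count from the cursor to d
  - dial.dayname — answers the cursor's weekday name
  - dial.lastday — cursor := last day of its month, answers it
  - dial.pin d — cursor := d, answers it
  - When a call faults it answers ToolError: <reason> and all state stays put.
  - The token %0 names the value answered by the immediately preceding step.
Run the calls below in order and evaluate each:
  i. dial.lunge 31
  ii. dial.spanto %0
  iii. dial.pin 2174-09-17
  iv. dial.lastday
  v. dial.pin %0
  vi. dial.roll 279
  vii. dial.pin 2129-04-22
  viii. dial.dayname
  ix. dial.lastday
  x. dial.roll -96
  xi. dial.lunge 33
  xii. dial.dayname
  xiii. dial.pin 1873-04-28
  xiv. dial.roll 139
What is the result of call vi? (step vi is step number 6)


Answer: 2175-07-06

Derivation:
Invoking lunge with n: 31, and get 1786-09-09.
Calling spanto with d: %0, — result: 0.
I try pin with d: 2174-09-17, which returns 2174-09-17.
Using lastday(), — result: 2174-09-30.
Invoking pin with d: %0, which returns 2174-09-30.
I use roll with n: 279, which returns 2175-07-06.
Now I run pin with d: 2129-04-22, and get 2129-04-22.
Next I call dayname(), and see Friday.
I run lastday, and see 2129-04-30.
Calling roll with n: -96, — result: 2129-01-24.
I use lunge with n: 33: 2131-10-24.
I call dayname, — result: Wednesday.
Then pin with d: 1873-04-28, yielding 1873-04-28.
Then roll with n: 139, and see 1873-09-14.


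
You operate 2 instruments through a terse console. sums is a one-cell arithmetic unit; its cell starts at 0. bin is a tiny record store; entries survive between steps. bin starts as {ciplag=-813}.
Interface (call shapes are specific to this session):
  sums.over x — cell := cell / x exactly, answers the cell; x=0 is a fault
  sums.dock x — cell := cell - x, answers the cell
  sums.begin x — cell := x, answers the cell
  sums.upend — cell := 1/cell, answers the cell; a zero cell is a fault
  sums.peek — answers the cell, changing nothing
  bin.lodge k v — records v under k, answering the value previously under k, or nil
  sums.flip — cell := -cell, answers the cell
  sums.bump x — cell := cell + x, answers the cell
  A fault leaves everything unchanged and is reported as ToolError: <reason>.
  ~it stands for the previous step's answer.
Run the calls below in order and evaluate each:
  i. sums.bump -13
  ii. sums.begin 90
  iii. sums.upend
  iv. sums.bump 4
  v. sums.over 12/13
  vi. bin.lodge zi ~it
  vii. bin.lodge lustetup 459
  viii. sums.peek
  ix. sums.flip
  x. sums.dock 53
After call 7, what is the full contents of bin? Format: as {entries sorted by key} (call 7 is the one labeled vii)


> bump x→-13
  -13
> begin x→90
  90
> upend
  1/90
> bump x→4
  361/90
> over x→12/13
  4693/1080
> lodge k→zi v→~it
  nil
> lodge k→lustetup v→459
  nil
> peek
  4693/1080
> flip
  -4693/1080
> dock x→53
  -61933/1080

Answer: {ciplag=-813, lustetup=459, zi=4693/1080}


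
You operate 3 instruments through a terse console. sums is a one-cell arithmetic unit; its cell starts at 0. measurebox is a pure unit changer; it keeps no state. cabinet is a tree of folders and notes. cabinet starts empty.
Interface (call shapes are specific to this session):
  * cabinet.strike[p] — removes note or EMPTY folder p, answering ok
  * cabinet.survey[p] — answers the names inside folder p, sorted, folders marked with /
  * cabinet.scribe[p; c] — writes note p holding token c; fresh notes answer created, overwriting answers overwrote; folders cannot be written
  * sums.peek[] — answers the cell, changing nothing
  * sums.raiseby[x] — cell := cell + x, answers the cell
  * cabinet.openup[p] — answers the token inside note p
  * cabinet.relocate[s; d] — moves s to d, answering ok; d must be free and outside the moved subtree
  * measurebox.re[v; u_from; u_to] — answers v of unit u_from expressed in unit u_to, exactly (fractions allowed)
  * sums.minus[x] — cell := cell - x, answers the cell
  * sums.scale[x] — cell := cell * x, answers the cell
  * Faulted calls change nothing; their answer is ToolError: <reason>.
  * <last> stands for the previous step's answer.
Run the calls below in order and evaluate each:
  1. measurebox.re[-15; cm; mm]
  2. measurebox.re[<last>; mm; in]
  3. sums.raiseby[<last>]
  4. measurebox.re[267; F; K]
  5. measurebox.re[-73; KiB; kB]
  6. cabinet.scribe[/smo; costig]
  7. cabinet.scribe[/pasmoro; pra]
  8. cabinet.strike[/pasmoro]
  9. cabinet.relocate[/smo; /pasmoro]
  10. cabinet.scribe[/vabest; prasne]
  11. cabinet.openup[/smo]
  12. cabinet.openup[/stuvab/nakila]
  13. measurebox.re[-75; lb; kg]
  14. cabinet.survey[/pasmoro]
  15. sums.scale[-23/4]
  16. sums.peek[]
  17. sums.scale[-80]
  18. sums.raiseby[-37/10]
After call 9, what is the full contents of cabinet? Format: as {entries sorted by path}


Answer: {pasmoro=costig}

Derivation:
-- measurebox.re(v: -15, u_from: cm, u_to: mm) ~> -150
-- measurebox.re(v: <last>, u_from: mm, u_to: in) ~> -750/127
-- sums.raiseby(x: <last>) ~> -750/127
-- measurebox.re(v: 267, u_from: F, u_to: K) ~> 72667/180
-- measurebox.re(v: -73, u_from: KiB, u_to: kB) ~> -9344/125
-- cabinet.scribe(p: /smo, c: costig) ~> created
-- cabinet.scribe(p: /pasmoro, c: pra) ~> created
-- cabinet.strike(p: /pasmoro) ~> ok
-- cabinet.relocate(s: /smo, d: /pasmoro) ~> ok
-- cabinet.scribe(p: /vabest, c: prasne) ~> created
-- cabinet.openup(p: /smo) ~> ToolError: not found
-- cabinet.openup(p: /stuvab/nakila) ~> ToolError: not found
-- measurebox.re(v: -75, u_from: lb, u_to: kg) ~> -136077711/4000000
-- cabinet.survey(p: /pasmoro) ~> ToolError: not a directory
-- sums.scale(x: -23/4) ~> 8625/254
-- sums.peek() ~> 8625/254
-- sums.scale(x: -80) ~> -345000/127
-- sums.raiseby(x: -37/10) ~> -3454699/1270


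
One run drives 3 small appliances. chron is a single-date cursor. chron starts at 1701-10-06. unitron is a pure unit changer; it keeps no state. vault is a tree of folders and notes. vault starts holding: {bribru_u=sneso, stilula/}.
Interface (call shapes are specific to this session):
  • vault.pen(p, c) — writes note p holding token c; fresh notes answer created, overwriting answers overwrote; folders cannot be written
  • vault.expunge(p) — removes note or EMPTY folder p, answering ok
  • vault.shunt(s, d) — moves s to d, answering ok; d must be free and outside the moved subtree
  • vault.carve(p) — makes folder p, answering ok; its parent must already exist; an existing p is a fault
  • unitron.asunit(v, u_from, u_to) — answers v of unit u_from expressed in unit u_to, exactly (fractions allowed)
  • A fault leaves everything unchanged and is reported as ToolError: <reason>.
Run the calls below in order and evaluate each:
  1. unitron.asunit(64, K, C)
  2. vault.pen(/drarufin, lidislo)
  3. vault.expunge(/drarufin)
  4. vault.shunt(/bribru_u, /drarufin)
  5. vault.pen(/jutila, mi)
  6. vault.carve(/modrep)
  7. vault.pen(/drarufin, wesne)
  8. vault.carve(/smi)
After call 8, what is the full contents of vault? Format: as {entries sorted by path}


Then unitron.asunit with v: 64, u_from: K, u_to: C, — result: -4183/20.
I try vault.pen with p: /drarufin, c: lidislo, giving created.
Using vault.expunge with p: /drarufin, and observe ok.
Calling vault.shunt with s: /bribru_u, d: /drarufin, yielding ok.
Now I run vault.pen with p: /jutila, c: mi, and observe created.
I invoke vault.carve with p: /modrep, giving ok.
I try vault.pen with p: /drarufin, c: wesne, → overwrote.
Then vault.carve with p: /smi, and see ok.

Answer: {drarufin=wesne, jutila=mi, modrep/, smi/, stilula/}


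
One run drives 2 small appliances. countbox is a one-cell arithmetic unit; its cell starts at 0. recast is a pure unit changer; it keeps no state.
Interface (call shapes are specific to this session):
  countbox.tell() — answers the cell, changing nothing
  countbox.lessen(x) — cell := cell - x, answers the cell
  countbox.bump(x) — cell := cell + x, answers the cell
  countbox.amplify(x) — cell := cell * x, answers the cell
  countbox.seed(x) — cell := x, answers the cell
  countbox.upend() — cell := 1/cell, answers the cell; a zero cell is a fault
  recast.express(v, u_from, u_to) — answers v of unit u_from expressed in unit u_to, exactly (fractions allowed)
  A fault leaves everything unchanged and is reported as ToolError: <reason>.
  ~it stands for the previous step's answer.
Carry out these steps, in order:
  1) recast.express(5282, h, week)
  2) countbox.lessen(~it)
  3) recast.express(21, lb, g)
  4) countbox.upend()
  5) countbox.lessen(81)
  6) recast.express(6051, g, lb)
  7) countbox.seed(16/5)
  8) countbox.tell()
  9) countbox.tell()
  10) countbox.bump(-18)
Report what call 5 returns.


Answer: -214005/2641

Derivation:
// recast.express(v=5282, u_from=h, u_to=week) == 2641/84
// countbox.lessen(x=~it) == -2641/84
// recast.express(v=21, u_from=lb, u_to=g) == 952543977/100000
// countbox.upend() == -84/2641
// countbox.lessen(x=81) == -214005/2641
// recast.express(v=6051, u_from=g, u_to=lb) == 605100000/45359237
// countbox.seed(x=16/5) == 16/5
// countbox.tell() == 16/5
// countbox.tell() == 16/5
// countbox.bump(x=-18) == -74/5


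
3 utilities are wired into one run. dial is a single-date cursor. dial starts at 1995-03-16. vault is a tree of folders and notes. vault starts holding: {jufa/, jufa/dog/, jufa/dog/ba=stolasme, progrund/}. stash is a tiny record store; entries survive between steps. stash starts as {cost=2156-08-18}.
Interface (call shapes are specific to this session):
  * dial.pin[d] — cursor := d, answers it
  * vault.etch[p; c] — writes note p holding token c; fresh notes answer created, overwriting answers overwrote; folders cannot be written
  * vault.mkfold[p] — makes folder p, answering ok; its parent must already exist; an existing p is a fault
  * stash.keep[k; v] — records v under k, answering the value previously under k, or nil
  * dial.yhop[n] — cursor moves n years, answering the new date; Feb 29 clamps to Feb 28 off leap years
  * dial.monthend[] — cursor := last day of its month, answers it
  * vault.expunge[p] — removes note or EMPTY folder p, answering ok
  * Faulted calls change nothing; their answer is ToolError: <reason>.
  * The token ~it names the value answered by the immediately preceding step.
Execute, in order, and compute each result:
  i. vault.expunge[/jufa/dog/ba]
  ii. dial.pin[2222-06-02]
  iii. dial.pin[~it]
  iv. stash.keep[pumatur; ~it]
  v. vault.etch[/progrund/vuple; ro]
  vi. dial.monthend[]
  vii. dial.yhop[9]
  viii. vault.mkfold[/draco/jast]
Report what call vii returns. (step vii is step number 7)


Answer: 2231-06-30

Derivation:
# vault.expunge(p=/jufa/dog/ba) => ok
# dial.pin(d=2222-06-02) => 2222-06-02
# dial.pin(d=~it) => 2222-06-02
# stash.keep(k=pumatur, v=~it) => nil
# vault.etch(p=/progrund/vuple, c=ro) => created
# dial.monthend() => 2222-06-30
# dial.yhop(n=9) => 2231-06-30
# vault.mkfold(p=/draco/jast) => ToolError: no parent


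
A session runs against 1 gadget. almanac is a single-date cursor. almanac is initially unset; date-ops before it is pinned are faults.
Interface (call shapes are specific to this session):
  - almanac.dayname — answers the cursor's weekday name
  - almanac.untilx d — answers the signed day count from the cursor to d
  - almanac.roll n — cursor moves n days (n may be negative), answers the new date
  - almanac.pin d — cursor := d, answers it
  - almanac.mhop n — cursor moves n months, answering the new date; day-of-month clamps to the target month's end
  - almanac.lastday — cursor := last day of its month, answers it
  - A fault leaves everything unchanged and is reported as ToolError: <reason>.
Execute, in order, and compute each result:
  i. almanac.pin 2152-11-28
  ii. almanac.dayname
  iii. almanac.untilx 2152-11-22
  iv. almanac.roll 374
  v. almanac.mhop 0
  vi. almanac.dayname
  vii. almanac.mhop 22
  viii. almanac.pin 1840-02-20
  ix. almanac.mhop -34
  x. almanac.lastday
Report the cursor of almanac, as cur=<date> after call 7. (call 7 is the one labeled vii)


I try almanac.pin with 2152-11-28, which returns 2152-11-28.
Next I call almanac.dayname, giving Tuesday.
I call almanac.untilx with 2152-11-22, and see -6.
Now I run almanac.roll with 374, — result: 2153-12-07.
Using almanac.mhop with 0, and get 2153-12-07.
I try almanac.dayname, giving Friday.
Calling almanac.mhop with 22, → 2155-10-07.
Then almanac.pin with 1840-02-20, yielding 1840-02-20.
Invoking almanac.mhop with -34, and observe 1837-04-20.
Then almanac.lastday, which returns 1837-04-30.

Answer: cur=2155-10-07


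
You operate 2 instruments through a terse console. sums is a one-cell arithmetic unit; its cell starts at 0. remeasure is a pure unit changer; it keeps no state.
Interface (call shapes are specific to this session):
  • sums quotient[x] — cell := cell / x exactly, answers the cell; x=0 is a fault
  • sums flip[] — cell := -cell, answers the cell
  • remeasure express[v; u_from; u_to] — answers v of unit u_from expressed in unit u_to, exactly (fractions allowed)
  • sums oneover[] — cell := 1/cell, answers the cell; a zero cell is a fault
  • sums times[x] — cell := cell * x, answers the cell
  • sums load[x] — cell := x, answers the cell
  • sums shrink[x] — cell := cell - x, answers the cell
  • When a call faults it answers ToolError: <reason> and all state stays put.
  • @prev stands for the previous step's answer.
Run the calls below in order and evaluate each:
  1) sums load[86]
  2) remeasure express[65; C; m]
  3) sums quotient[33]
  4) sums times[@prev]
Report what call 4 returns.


Answer: 7396/1089

Derivation:
Step: sums load[x→86]
Result: 86
Step: remeasure express[v→65; u_from→C; u_to→m]
Result: ToolError: incompatible units
Step: sums quotient[x→33]
Result: 86/33
Step: sums times[x→@prev]
Result: 7396/1089


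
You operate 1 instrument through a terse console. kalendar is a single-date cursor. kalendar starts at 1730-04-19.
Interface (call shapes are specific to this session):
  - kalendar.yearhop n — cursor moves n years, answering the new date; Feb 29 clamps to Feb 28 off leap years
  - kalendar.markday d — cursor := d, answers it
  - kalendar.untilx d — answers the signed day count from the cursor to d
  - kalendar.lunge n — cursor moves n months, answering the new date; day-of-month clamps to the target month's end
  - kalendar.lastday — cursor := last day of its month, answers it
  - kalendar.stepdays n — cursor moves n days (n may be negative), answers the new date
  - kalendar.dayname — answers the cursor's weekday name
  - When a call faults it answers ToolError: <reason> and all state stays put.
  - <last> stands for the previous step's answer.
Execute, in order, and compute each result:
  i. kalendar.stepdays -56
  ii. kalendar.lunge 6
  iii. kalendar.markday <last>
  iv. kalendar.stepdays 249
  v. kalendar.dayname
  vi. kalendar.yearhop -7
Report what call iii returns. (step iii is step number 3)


Answer: 1730-08-22

Derivation:
$ kalendar.stepdays n=-56
  1730-02-22
$ kalendar.lunge n=6
  1730-08-22
$ kalendar.markday d=<last>
  1730-08-22
$ kalendar.stepdays n=249
  1731-04-28
$ kalendar.dayname
  Saturday
$ kalendar.yearhop n=-7
  1724-04-28


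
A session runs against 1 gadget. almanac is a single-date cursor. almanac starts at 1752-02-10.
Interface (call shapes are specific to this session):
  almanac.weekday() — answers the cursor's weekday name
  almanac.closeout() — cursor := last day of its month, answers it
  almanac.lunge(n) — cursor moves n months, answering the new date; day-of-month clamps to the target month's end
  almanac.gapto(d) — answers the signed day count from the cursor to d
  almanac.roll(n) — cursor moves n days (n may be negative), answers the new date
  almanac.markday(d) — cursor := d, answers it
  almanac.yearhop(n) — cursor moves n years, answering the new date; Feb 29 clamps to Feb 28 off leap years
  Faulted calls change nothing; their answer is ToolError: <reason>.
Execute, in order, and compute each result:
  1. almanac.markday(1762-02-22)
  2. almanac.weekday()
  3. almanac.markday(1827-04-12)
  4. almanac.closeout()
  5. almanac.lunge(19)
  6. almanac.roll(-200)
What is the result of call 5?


~$ markday d=1762-02-22
[out] 1762-02-22
~$ weekday
[out] Monday
~$ markday d=1827-04-12
[out] 1827-04-12
~$ closeout
[out] 1827-04-30
~$ lunge n=19
[out] 1828-11-30
~$ roll n=-200
[out] 1828-05-14

Answer: 1828-11-30


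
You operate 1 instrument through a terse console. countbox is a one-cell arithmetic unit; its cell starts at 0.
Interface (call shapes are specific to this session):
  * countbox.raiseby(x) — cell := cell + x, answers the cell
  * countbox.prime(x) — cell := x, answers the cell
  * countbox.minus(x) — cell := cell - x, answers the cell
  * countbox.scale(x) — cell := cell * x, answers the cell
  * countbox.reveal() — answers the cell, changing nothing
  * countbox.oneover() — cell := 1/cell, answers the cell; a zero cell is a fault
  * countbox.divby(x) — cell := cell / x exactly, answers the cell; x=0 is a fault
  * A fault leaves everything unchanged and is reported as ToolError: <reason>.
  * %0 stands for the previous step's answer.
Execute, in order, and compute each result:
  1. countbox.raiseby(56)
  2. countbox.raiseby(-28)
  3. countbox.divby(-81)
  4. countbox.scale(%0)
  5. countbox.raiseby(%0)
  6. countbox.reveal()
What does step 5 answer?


Answer: 1568/6561

Derivation:
I use countbox.raiseby using 56, — result: 56.
I try countbox.raiseby using -28, — result: 28.
Now I run countbox.divby using -81, — result: -28/81.
I try countbox.scale using %0, and get 784/6561.
I try countbox.raiseby using %0: 1568/6561.
I try countbox.reveal: 1568/6561.


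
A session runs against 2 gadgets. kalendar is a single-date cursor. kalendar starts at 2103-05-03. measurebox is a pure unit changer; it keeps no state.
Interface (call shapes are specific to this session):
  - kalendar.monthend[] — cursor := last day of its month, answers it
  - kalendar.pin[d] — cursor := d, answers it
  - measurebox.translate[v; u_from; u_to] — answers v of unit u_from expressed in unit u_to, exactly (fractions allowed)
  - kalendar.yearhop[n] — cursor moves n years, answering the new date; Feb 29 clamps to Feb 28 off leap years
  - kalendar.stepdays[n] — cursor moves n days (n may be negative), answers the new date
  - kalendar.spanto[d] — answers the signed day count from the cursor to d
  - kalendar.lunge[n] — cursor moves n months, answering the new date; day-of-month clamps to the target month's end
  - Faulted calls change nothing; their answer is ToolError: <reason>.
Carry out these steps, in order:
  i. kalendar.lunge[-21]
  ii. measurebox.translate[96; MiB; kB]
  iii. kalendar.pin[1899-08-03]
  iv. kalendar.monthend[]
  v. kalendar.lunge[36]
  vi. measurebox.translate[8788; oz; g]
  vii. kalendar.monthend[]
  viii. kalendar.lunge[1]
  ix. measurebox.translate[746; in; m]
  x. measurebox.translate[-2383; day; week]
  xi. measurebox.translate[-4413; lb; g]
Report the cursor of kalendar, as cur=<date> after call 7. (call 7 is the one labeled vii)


% kalendar.lunge(n→-21) : 2101-08-03
% measurebox.translate(v→96, u_from→MiB, u_to→kB) : 12582912/125
% kalendar.pin(d→1899-08-03) : 1899-08-03
% kalendar.monthend() : 1899-08-31
% kalendar.lunge(n→36) : 1902-08-31
% measurebox.translate(v→8788, u_from→oz, u_to→g) : 99654243689/400000
% kalendar.monthend() : 1902-08-31
% kalendar.lunge(n→1) : 1902-09-30
% measurebox.translate(v→746, u_from→in, u_to→m) : 47371/2500
% measurebox.translate(v→-2383, u_from→day, u_to→week) : -2383/7
% measurebox.translate(v→-4413, u_from→lb, u_to→g) : -200170312881/100000

Answer: cur=1902-08-31


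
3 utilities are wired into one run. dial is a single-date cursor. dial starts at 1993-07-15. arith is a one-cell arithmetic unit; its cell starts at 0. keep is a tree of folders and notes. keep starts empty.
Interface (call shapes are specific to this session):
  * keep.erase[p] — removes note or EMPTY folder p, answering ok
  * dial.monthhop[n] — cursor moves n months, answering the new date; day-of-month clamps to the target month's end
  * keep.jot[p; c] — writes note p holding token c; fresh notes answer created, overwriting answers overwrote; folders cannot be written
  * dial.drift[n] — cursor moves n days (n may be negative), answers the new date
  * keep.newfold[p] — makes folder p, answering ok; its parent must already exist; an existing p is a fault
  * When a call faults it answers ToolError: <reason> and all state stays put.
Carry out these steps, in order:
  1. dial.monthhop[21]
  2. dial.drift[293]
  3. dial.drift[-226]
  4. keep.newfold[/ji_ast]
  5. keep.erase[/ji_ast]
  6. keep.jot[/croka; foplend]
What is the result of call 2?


Then dial.monthhop(n=21), which returns 1995-04-15.
Now I run dial.drift(n=293), and get 1996-02-02.
I call dial.drift(n=-226), and get 1995-06-21.
I use keep.newfold(p=/ji_ast), yielding ok.
I use keep.erase(p=/ji_ast), yielding ok.
I invoke keep.jot(p=/croka, c=foplend), and get created.

Answer: 1996-02-02


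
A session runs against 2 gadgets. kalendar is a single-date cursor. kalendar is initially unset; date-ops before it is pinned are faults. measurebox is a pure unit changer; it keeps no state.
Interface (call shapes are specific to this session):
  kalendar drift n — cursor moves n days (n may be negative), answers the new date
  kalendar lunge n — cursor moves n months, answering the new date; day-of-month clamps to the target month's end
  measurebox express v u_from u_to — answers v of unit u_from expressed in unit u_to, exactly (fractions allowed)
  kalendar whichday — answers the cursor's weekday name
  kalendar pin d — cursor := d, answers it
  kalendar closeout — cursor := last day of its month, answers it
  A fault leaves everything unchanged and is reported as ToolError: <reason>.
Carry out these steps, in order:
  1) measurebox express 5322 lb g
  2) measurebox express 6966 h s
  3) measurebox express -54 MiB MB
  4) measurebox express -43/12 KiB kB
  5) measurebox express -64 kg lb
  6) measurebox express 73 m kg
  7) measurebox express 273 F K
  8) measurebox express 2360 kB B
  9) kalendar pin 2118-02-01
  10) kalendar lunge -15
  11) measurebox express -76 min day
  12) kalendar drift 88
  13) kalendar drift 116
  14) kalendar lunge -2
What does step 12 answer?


Answer: 2117-01-28

Derivation:
[in] measurebox express v=5322 u_from=lb u_to=g
= 120700929657/50000
[in] measurebox express v=6966 u_from=h u_to=s
= 25077600
[in] measurebox express v=-54 u_from=MiB u_to=MB
= -884736/15625
[in] measurebox express v=-43/12 u_from=KiB u_to=kB
= -1376/375
[in] measurebox express v=-64 u_from=kg u_to=lb
= -6400000000/45359237
[in] measurebox express v=73 u_from=m u_to=kg
= ToolError: incompatible units
[in] measurebox express v=273 u_from=F u_to=K
= 73267/180
[in] measurebox express v=2360 u_from=kB u_to=B
= 2360000
[in] kalendar pin d=2118-02-01
= 2118-02-01
[in] kalendar lunge n=-15
= 2116-11-01
[in] measurebox express v=-76 u_from=min u_to=day
= -19/360
[in] kalendar drift n=88
= 2117-01-28
[in] kalendar drift n=116
= 2117-05-24
[in] kalendar lunge n=-2
= 2117-03-24


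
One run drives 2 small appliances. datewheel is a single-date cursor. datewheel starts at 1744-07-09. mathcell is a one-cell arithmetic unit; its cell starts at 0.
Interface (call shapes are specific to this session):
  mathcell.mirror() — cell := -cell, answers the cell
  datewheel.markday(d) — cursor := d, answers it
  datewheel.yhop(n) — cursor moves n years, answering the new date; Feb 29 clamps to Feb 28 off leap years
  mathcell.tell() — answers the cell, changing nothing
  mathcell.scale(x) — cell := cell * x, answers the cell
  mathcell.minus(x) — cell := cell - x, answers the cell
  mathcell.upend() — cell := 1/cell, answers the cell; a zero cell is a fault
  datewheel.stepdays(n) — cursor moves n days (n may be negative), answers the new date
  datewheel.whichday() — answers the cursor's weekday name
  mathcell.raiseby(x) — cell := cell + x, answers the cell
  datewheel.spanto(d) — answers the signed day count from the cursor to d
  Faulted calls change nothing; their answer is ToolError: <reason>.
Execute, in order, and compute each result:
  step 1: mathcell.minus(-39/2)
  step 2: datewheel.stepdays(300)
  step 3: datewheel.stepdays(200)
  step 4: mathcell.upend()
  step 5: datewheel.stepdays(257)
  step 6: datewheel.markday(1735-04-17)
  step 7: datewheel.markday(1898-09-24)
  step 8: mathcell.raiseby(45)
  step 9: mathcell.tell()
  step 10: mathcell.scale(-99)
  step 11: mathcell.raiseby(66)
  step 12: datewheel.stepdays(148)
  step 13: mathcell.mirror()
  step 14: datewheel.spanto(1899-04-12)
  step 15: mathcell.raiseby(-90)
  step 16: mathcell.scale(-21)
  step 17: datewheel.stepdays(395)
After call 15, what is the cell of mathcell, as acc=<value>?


Now I run mathcell.minus with x=-39/2, giving 39/2.
Then datewheel.stepdays with n=300, yielding 1745-05-05.
I invoke datewheel.stepdays with n=200, and observe 1745-11-21.
Invoking mathcell.upend(): 2/39.
I call datewheel.stepdays with n=257, and see 1746-08-05.
I use datewheel.markday with d=1735-04-17, and get 1735-04-17.
Now I run datewheel.markday with d=1898-09-24, which returns 1898-09-24.
Calling mathcell.raiseby with x=45, giving 1757/39.
Next I call mathcell.tell, and observe 1757/39.
Using mathcell.scale with x=-99, — result: -57981/13.
I call mathcell.raiseby with x=66: -57123/13.
Invoking datewheel.stepdays with n=148: 1899-02-19.
Then mathcell.mirror(), and observe 57123/13.
Using datewheel.spanto with d=1899-04-12, and see 52.
Now I run mathcell.raiseby with x=-90, and get 55953/13.
I run mathcell.scale with x=-21, yielding -1175013/13.
Now I run datewheel.stepdays with n=395, which returns 1900-03-21.

Answer: acc=55953/13


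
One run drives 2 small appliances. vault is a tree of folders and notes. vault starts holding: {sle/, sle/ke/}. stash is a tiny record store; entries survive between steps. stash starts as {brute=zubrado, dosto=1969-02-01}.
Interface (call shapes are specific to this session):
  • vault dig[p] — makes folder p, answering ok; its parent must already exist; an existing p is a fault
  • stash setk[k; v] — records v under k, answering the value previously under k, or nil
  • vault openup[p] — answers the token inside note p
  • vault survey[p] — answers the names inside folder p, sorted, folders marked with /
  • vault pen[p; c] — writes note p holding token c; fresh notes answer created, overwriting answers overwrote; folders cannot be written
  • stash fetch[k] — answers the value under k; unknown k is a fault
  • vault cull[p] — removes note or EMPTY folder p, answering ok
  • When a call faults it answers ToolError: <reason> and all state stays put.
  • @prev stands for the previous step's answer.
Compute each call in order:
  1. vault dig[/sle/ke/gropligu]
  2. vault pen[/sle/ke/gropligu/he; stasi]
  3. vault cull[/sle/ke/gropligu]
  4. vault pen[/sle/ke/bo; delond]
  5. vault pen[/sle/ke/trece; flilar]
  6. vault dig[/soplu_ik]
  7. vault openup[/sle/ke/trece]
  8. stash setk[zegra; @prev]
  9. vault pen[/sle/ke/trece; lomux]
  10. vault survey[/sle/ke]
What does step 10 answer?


Answer: [bo, gropligu/, trece]

Derivation:
I invoke vault dig using p=/sle/ke/gropligu, → ok.
I run vault pen using p=/sle/ke/gropligu/he, c=stasi, and get created.
I invoke vault cull using p=/sle/ke/gropligu, and see ToolError: not empty.
Calling vault pen using p=/sle/ke/bo, c=delond, and see created.
I try vault pen using p=/sle/ke/trece, c=flilar, and observe created.
Using vault dig using p=/soplu_ik, giving ok.
I use vault openup using p=/sle/ke/trece, → flilar.
Using stash setk using k=zegra, v=@prev, → nil.
Now I run vault pen using p=/sle/ke/trece, c=lomux, which returns overwrote.
I use vault survey using p=/sle/ke, yielding [bo, gropligu/, trece].


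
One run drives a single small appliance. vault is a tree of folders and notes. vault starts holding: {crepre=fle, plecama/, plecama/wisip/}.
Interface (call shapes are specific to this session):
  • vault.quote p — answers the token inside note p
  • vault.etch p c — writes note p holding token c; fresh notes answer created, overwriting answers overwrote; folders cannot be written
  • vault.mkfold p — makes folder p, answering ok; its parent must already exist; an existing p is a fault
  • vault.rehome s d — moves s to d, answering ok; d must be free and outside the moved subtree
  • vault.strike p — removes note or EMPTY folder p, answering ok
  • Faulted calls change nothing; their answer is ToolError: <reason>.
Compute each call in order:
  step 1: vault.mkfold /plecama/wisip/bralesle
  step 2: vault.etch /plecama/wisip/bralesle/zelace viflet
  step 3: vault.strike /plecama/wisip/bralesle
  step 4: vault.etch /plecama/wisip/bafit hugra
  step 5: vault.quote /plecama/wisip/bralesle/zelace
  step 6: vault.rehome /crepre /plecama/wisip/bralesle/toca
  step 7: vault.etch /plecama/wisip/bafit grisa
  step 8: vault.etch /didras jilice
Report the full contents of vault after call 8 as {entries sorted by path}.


Answer: {didras=jilice, plecama/, plecama/wisip/, plecama/wisip/bafit=grisa, plecama/wisip/bralesle/, plecama/wisip/bralesle/toca=fle, plecama/wisip/bralesle/zelace=viflet}

Derivation:
>>> vault.mkfold p='/plecama/wisip/bralesle'
:: ok
>>> vault.etch p='/plecama/wisip/bralesle/zelace' c='viflet'
:: created
>>> vault.strike p='/plecama/wisip/bralesle'
:: ToolError: not empty
>>> vault.etch p='/plecama/wisip/bafit' c='hugra'
:: created
>>> vault.quote p='/plecama/wisip/bralesle/zelace'
:: viflet
>>> vault.rehome s='/crepre' d='/plecama/wisip/bralesle/toca'
:: ok
>>> vault.etch p='/plecama/wisip/bafit' c='grisa'
:: overwrote
>>> vault.etch p='/didras' c='jilice'
:: created


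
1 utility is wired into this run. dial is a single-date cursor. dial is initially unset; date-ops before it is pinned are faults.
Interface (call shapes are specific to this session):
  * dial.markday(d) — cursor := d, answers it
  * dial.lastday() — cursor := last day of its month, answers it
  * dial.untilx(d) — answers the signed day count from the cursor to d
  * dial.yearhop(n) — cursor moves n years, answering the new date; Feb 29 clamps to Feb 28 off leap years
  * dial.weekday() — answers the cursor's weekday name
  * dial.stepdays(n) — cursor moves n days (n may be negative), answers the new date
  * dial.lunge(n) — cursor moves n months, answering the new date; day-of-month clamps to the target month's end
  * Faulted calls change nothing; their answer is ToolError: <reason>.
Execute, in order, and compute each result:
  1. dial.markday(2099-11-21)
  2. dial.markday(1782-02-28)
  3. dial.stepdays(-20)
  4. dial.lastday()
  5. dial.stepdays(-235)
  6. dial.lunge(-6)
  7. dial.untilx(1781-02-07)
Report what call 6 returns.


Do: markday[d: 2099-11-21]
See: 2099-11-21
Do: markday[d: 1782-02-28]
See: 1782-02-28
Do: stepdays[n: -20]
See: 1782-02-08
Do: lastday[]
See: 1782-02-28
Do: stepdays[n: -235]
See: 1781-07-08
Do: lunge[n: -6]
See: 1781-01-08
Do: untilx[d: 1781-02-07]
See: 30

Answer: 1781-01-08


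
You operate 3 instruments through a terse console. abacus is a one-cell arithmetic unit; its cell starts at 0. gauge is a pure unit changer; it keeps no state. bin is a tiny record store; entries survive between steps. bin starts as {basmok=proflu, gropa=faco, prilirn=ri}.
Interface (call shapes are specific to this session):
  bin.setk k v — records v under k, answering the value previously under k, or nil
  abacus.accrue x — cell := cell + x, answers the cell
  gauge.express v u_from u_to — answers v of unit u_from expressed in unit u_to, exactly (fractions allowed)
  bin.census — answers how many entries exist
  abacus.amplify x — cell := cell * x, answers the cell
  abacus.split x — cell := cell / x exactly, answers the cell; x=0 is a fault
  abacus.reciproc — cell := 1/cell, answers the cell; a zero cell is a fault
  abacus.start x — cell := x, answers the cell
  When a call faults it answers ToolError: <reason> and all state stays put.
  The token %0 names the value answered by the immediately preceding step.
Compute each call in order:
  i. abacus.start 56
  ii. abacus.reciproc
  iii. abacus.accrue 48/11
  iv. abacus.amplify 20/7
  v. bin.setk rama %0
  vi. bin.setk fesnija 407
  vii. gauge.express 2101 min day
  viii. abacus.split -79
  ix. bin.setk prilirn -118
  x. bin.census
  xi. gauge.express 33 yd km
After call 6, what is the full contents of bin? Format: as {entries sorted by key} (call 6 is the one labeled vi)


Then abacus.start using x→56, and see 56.
I invoke abacus.reciproc, giving 1/56.
I run abacus.accrue using x→48/11: 2699/616.
I use abacus.amplify using x→20/7, → 13495/1078.
Invoking bin.setk using k→rama, v→%0, — result: nil.
Invoking bin.setk using k→fesnija, v→407: nil.
Invoking gauge.express using v→2101, u_from→min, u_to→day, which returns 2101/1440.
I use abacus.split using x→-79, and get -13495/85162.
I try bin.setk using k→prilirn, v→-118, and see ri.
I invoke bin.census(), and observe 5.
Using gauge.express using v→33, u_from→yd, u_to→km, and get 37719/1250000.

Answer: {basmok=proflu, fesnija=407, gropa=faco, prilirn=ri, rama=13495/1078}


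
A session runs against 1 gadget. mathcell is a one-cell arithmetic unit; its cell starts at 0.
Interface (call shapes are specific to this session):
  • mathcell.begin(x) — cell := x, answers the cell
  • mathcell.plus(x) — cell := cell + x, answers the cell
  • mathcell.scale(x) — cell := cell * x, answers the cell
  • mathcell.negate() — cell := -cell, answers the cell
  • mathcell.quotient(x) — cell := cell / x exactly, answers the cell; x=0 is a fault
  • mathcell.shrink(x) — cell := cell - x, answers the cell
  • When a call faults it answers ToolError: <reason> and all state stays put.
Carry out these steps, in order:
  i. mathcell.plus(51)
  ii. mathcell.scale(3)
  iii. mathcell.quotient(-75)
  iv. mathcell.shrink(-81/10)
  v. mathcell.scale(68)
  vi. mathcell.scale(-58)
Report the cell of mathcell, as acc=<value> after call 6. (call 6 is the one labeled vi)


→ plus(x: 51)
← 51
→ scale(x: 3)
← 153
→ quotient(x: -75)
← -51/25
→ shrink(x: -81/10)
← 303/50
→ scale(x: 68)
← 10302/25
→ scale(x: -58)
← -597516/25

Answer: acc=-597516/25


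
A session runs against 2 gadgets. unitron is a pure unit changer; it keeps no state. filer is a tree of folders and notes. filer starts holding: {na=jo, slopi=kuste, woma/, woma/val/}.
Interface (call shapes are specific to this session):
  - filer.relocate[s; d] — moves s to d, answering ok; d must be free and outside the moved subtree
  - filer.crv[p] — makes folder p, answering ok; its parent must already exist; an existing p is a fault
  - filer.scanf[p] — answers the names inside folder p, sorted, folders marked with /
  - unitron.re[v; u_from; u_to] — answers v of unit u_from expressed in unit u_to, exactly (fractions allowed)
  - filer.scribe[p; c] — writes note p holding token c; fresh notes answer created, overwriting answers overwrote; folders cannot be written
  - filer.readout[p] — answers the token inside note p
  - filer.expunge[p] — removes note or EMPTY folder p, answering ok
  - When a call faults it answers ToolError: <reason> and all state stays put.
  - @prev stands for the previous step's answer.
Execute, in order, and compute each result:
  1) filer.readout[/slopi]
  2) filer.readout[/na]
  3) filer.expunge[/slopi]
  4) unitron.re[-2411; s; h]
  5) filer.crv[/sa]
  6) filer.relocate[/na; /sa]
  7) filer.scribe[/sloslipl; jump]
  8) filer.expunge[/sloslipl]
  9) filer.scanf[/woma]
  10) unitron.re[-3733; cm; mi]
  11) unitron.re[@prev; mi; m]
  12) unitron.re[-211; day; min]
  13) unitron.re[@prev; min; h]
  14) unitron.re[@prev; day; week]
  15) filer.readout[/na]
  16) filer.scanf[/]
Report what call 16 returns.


Answer: [na, sa/, woma/]

Derivation:
Do: filer.readout[p=/slopi]
See: kuste
Do: filer.readout[p=/na]
See: jo
Do: filer.expunge[p=/slopi]
See: ok
Do: unitron.re[v=-2411; u_from=s; u_to=h]
See: -2411/3600
Do: filer.crv[p=/sa]
See: ok
Do: filer.relocate[s=/na; d=/sa]
See: ToolError: exists
Do: filer.scribe[p=/sloslipl; c=jump]
See: created
Do: filer.expunge[p=/sloslipl]
See: ok
Do: filer.scanf[p=/woma]
See: [val/]
Do: unitron.re[v=-3733; u_from=cm; u_to=mi]
See: -18665/804672
Do: unitron.re[v=@prev; u_from=mi; u_to=m]
See: -3733/100
Do: unitron.re[v=-211; u_from=day; u_to=min]
See: -303840
Do: unitron.re[v=@prev; u_from=min; u_to=h]
See: -5064
Do: unitron.re[v=@prev; u_from=day; u_to=week]
See: -5064/7
Do: filer.readout[p=/na]
See: jo
Do: filer.scanf[p=/]
See: [na, sa/, woma/]
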